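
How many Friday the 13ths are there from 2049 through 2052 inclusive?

Friday-the-13ths by year:
2049: Aug
2050: May
2051: Jan, Oct
2052: Sep, Dec

6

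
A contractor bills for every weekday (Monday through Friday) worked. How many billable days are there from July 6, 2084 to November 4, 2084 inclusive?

87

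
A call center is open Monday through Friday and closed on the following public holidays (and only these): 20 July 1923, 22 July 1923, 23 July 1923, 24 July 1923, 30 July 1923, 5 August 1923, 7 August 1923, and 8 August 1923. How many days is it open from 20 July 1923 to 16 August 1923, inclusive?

14 working days

20 July 1923 is a Friday.
The range spans 28 days (inclusive of both endpoints).
28 = 7 × 4, so the span is exactly 4 full weeks.
Each full week contributes 5 weekdays (Mon–Fri): 4 × 5 = 20.
Total: 20.
Holidays: 20 July 1923 (Fri); 22 July 1923 (Sun); 23 July 1923 (Mon); 24 July 1923 (Tue); 30 July 1923 (Mon); 5 August 1923 (Sun); 7 August 1923 (Tue); 8 August 1923 (Wed).
6 of the 8 holidays fall on weekdays; the rest are weekends and were already excluded.
Business days: 20 − 6 = 14.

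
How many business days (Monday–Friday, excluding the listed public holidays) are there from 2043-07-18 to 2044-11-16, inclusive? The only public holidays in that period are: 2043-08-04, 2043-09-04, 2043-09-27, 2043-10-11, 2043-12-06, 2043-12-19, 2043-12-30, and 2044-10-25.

2043-07-18 is a Saturday.
From 2043-07-18 to 2044-11-16 is 488 days inclusive.
488 = 7 × 69 + 5, so there are 69 full weeks plus 5 extra days.
Each full week contributes 5 weekdays (Mon–Fri): 69 × 5 = 345.
The 5 extra days are Sat, Sun, Mon, Tue, Wed — 3 of them qualify.
Total: 345 + 3 = 348.
Holidays: 2043-08-04 (Tue); 2043-09-04 (Fri); 2043-09-27 (Sun); 2043-10-11 (Sun); 2043-12-06 (Sun); 2043-12-19 (Sat); 2043-12-30 (Wed); 2044-10-25 (Tue).
4 of the 8 holidays fall on weekdays; the rest are weekends and were already excluded.
Business days: 348 − 4 = 344.

344 business days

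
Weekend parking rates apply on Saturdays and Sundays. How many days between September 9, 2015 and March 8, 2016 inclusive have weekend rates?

52

September 9, 2015 is a Wednesday.
That's 182 days from start to end, counting both.
182 = 7 × 26, so the span is exactly 26 full weeks.
Each full week contributes 2 weekend days (Sat, Sun): 26 × 2 = 52.
Total: 52.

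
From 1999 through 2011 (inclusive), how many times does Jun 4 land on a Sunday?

2

Day of week of June 4 in each year:
1999: Fri, 2000: Sun ✓, 2001: Mon, 2002: Tue, 2003: Wed, 2004: Fri, 2005: Sat, 2006: Sun ✓, 2007: Mon, 2008: Wed, 2009: Thu, 2010: Fri, 2011: Sat
Sundays: 2000, 2006.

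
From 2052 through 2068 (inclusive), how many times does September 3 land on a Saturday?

2

Day of week of September 3 in each year:
2052: Tue, 2053: Wed, 2054: Thu, 2055: Fri, 2056: Sun, 2057: Mon, 2058: Tue, 2059: Wed, 2060: Fri, 2061: Sat ✓, 2062: Sun, 2063: Mon, 2064: Wed, 2065: Thu, 2066: Fri, 2067: Sat ✓, 2068: Mon
Saturdays: 2061, 2067.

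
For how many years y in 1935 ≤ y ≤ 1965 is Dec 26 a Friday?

Day of week of December 26 in each year:
1935: Thu, 1936: Sat, 1937: Sun, 1938: Mon, 1939: Tue, 1940: Thu, 1941: Fri ✓, 1942: Sat, 1943: Sun, 1944: Tue, 1945: Wed, 1946: Thu, 1947: Fri ✓, 1948: Sun, 1949: Mon, 1950: Tue, 1951: Wed, 1952: Fri ✓, 1953: Sat, 1954: Sun, 1955: Mon, 1956: Wed, 1957: Thu, 1958: Fri ✓, 1959: Sat, 1960: Mon, 1961: Tue, 1962: Wed, 1963: Thu, 1964: Sat, 1965: Sun
Fridays: 1941, 1947, 1952, 1958.

4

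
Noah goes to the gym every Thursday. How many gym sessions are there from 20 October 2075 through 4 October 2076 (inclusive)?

50 Thursdays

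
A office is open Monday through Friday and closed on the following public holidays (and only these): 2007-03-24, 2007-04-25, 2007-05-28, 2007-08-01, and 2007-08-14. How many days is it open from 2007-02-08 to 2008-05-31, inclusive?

338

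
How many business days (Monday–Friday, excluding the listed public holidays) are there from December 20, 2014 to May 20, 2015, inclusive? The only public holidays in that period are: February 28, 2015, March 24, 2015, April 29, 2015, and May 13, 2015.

December 20, 2014 is a Saturday.
That's 152 days from start to end, counting both.
152 = 7 × 21 + 5, so there are 21 full weeks plus 5 extra days.
Each full week contributes 5 weekdays (Mon–Fri): 21 × 5 = 105.
The 5 extra days are Sat, Sun, Mon, Tue, Wed — 3 of them qualify.
Total: 105 + 3 = 108.
Holidays: February 28, 2015 (Sat); March 24, 2015 (Tue); April 29, 2015 (Wed); May 13, 2015 (Wed).
3 of the 4 holidays fall on weekdays; the rest are weekends and were already excluded.
Business days: 108 − 3 = 105.

105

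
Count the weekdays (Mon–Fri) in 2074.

261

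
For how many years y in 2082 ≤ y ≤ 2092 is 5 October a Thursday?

2

Day of week of October 5 in each year:
2082: Mon, 2083: Tue, 2084: Thu ✓, 2085: Fri, 2086: Sat, 2087: Sun, 2088: Tue, 2089: Wed, 2090: Thu ✓, 2091: Fri, 2092: Sun
Thursdays: 2084, 2090.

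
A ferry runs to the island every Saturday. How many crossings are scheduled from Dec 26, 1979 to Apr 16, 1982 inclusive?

120 Saturdays

Dec 26, 1979 is a Wednesday.
That's 843 days from start to end, counting both.
843 = 7 × 120 + 3, so there are 120 full weeks plus 3 extra days.
Each full week contributes one Saturday: 120 so far.
The 3 extra days are Wed, Thu, Fri — none qualify.
Total: 120 + 0 = 120.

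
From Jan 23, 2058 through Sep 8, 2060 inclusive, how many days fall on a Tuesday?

137 Tuesdays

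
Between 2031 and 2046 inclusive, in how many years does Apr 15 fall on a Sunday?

Day of week of April 15 in each year:
2031: Tue, 2032: Thu, 2033: Fri, 2034: Sat, 2035: Sun ✓, 2036: Tue, 2037: Wed, 2038: Thu, 2039: Fri, 2040: Sun ✓, 2041: Mon, 2042: Tue, 2043: Wed, 2044: Fri, 2045: Sat, 2046: Sun ✓
Sundays: 2035, 2040, 2046.

3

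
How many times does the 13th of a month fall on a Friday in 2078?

The 13th falls on a Friday when the month's 13th has weekday Fri.
Jan 13 is Thu; Feb 13 is Sun; Mar 13 is Sun; Apr 13 is Wed; May 13 is Fri ✓; Jun 13 is Mon; Jul 13 is Wed; Aug 13 is Sat; Sep 13 is Tue; Oct 13 is Thu; Nov 13 is Sun; Dec 13 is Tue.
Friday the 13ths: May.

1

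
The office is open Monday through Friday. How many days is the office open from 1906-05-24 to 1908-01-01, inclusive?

420 weekdays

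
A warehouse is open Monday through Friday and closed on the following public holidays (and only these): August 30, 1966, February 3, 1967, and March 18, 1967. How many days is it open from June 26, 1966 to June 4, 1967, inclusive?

243 business days

June 26, 1966 is a Sunday.
The range spans 344 days (inclusive of both endpoints).
344 = 7 × 49 + 1, so there are 49 full weeks plus 1 extra day.
Each full week contributes 5 weekdays (Mon–Fri): 49 × 5 = 245.
The 1 extra day is Sun — none qualify.
Total: 245 + 0 = 245.
Holidays: August 30, 1966 (Tue); February 3, 1967 (Fri); March 18, 1967 (Sat).
2 of the 3 holidays fall on weekdays; the rest are weekends and were already excluded.
Business days: 245 − 2 = 243.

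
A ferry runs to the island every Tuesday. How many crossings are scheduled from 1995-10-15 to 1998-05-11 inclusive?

134

1995-10-15 is a Sunday.
The range spans 940 days (inclusive of both endpoints).
940 = 7 × 134 + 2, so there are 134 full weeks plus 2 extra days.
Each full week contributes one Tuesday: 134 so far.
The 2 extra days are Sunday, Monday — none qualify.
Total: 134 + 0 = 134.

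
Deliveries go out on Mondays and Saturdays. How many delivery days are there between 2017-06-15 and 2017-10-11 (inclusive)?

34

2017-06-15 is a Thursday.
That's 119 days from start to end, counting both.
119 = 7 × 17, so the span is exactly 17 full weeks.
Each full week contributes 2 days from the set (Mon, Sat): 17 × 2 = 34.
Total: 34.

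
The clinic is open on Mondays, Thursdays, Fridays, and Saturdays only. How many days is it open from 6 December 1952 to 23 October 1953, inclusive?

184

6 December 1952 is a Saturday.
From 6 December 1952 to 23 October 1953 is 322 days inclusive.
322 = 7 × 46, so the span is exactly 46 full weeks.
Each full week contributes 4 days from the set (Mon, Thu, Fri, Sat): 46 × 4 = 184.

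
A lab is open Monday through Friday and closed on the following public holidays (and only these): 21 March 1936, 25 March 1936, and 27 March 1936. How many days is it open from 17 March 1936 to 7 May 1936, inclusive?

36

17 March 1936 is a Tuesday.
The range spans 52 days (inclusive of both endpoints).
52 = 7 × 7 + 3, so there are 7 full weeks plus 3 extra days.
Each full week contributes 5 weekdays (Mon–Fri): 7 × 5 = 35.
The 3 extra days are Tue, Wed, Thu — 3 of them qualify.
Total: 35 + 3 = 38.
Holidays: 21 March 1936 (Sat); 25 March 1936 (Wed); 27 March 1936 (Fri).
2 of the 3 holidays fall on weekdays; the rest are weekends and were already excluded.
Business days: 38 − 2 = 36.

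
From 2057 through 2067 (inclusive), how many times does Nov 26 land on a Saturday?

2

Day of week of November 26 in each year:
2057: Mon, 2058: Tue, 2059: Wed, 2060: Fri, 2061: Sat ✓, 2062: Sun, 2063: Mon, 2064: Wed, 2065: Thu, 2066: Fri, 2067: Sat ✓
Saturdays: 2061, 2067.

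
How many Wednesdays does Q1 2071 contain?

12

Jan 1, 2071 is a Thursday.
From Jan 1, 2071 to Mar 31, 2071 is 90 days inclusive.
90 = 7 × 12 + 6, so there are 12 full weeks plus 6 extra days.
Each full week contributes one Wednesday: 12 so far.
The 6 extra days are Thu, Fri, Sat, Sun, Mon, Tue — none qualify.
Total: 12 + 0 = 12.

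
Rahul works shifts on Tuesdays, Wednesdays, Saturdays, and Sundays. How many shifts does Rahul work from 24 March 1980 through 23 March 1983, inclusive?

626

24 March 1980 is a Monday.
The range spans 1095 days (inclusive of both endpoints).
1095 = 7 × 156 + 3, so there are 156 full weeks plus 3 extra days.
Each full week contributes 4 days from the set (Tue, Wed, Sat, Sun): 156 × 4 = 624.
The 3 extra days are Monday, Tuesday, Wednesday — 2 of them qualify.
Total: 624 + 2 = 626.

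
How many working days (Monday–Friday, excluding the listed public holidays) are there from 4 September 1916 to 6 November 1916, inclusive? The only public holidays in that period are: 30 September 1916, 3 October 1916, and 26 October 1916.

4 September 1916 is a Monday.
That's 64 days from start to end, counting both.
64 = 7 × 9 + 1, so there are 9 full weeks plus 1 extra day.
Each full week contributes 5 weekdays (Mon–Fri): 9 × 5 = 45.
The 1 extra day is Mon — 1 of them qualifies.
Total: 45 + 1 = 46.
Holidays: 30 September 1916 (Sat); 3 October 1916 (Tue); 26 October 1916 (Thu).
2 of the 3 holidays fall on weekdays; the rest are weekends and were already excluded.
Business days: 46 − 2 = 44.

44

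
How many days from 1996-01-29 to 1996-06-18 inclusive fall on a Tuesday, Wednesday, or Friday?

61

1996-01-29 is a Monday.
The range spans 142 days (inclusive of both endpoints).
142 = 7 × 20 + 2, so there are 20 full weeks plus 2 extra days.
Each full week contributes 3 days from the set (Tue, Wed, Fri): 20 × 3 = 60.
The 2 extra days are Monday, Tuesday — 1 of them qualifies.
Total: 60 + 1 = 61.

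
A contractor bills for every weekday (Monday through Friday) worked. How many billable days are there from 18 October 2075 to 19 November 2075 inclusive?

23

18 October 2075 is a Friday.
The range spans 33 days (inclusive of both endpoints).
33 = 7 × 4 + 5, so there are 4 full weeks plus 5 extra days.
Each full week contributes 5 weekdays (Mon–Fri): 4 × 5 = 20.
The 5 extra days are Fri, Sat, Sun, Mon, Tue — 3 of them qualify.
Total: 20 + 3 = 23.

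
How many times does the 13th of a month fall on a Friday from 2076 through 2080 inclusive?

8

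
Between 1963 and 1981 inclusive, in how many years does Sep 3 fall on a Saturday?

Day of week of September 3 in each year:
1963: Tue, 1964: Thu, 1965: Fri, 1966: Sat ✓, 1967: Sun, 1968: Tue, 1969: Wed, 1970: Thu, 1971: Fri, 1972: Sun, 1973: Mon, 1974: Tue, 1975: Wed, 1976: Fri, 1977: Sat ✓, 1978: Sun, 1979: Mon, 1980: Wed, 1981: Thu
Saturdays: 1966, 1977.

2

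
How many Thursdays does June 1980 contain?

4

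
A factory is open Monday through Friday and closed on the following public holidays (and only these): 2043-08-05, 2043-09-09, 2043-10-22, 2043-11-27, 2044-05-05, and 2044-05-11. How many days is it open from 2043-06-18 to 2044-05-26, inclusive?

240 working days

2043-06-18 is a Thursday.
That's 344 days from start to end, counting both.
344 = 7 × 49 + 1, so there are 49 full weeks plus 1 extra day.
Each full week contributes 5 weekdays (Mon–Fri): 49 × 5 = 245.
The 1 extra day is Thursday — 1 of them qualifies.
Total: 245 + 1 = 246.
Holidays: 2043-08-05 (Wed); 2043-09-09 (Wed); 2043-10-22 (Thu); 2043-11-27 (Fri); 2044-05-05 (Thu); 2044-05-11 (Wed).
All 6 holidays fall on weekdays, so subtract 6.
Business days: 246 − 6 = 240.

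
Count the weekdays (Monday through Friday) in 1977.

Jan 1, 1977 is a Saturday.
The range spans 365 days (inclusive of both endpoints).
365 = 7 × 52 + 1, so there are 52 full weeks plus 1 extra day.
Each full week contributes 5 weekdays (Mon–Fri): 52 × 5 = 260.
The 1 extra day is Saturday — none qualify.
Total: 260 + 0 = 260.

260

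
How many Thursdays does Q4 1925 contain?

1925-10-01 is a Thursday.
The range spans 92 days (inclusive of both endpoints).
92 = 7 × 13 + 1, so there are 13 full weeks plus 1 extra day.
Each full week contributes one Thursday: 13 so far.
The 1 extra day is Thu — 1 of them qualifies.
Total: 13 + 1 = 14.

14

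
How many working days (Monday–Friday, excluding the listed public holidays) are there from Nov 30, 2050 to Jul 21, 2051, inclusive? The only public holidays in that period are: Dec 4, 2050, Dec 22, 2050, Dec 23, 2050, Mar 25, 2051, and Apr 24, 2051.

165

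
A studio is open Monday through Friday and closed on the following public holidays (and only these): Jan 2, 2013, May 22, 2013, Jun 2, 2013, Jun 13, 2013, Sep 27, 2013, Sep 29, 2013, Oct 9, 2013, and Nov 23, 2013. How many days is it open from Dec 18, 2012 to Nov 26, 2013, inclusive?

Dec 18, 2012 is a Tuesday.
The range spans 344 days (inclusive of both endpoints).
344 = 7 × 49 + 1, so there are 49 full weeks plus 1 extra day.
Each full week contributes 5 weekdays (Mon–Fri): 49 × 5 = 245.
The 1 extra day is Tuesday — 1 of them qualifies.
Total: 245 + 1 = 246.
Holidays: Jan 2, 2013 (Wed); May 22, 2013 (Wed); Jun 2, 2013 (Sun); Jun 13, 2013 (Thu); Sep 27, 2013 (Fri); Sep 29, 2013 (Sun); Oct 9, 2013 (Wed); Nov 23, 2013 (Sat).
5 of the 8 holidays fall on weekdays; the rest are weekends and were already excluded.
Business days: 246 − 5 = 241.

241 working days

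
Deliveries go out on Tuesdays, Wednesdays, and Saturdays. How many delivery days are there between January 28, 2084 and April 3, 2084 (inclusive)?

January 28, 2084 is a Friday.
From January 28, 2084 to April 3, 2084 is 67 days inclusive.
67 = 7 × 9 + 4, so there are 9 full weeks plus 4 extra days.
Each full week contributes 3 days from the set (Tue, Wed, Sat): 9 × 3 = 27.
The 4 extra days are Friday, Saturday, Sunday, Monday — 1 of them qualifies.
Total: 27 + 1 = 28.

28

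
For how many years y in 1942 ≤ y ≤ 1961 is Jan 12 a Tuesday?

Day of week of January 12 in each year:
1942: Mon, 1943: Tue ✓, 1944: Wed, 1945: Fri, 1946: Sat, 1947: Sun, 1948: Mon, 1949: Wed, 1950: Thu, 1951: Fri, 1952: Sat, 1953: Mon, 1954: Tue ✓, 1955: Wed, 1956: Thu, 1957: Sat, 1958: Sun, 1959: Mon, 1960: Tue ✓, 1961: Thu
Tuesdays: 1943, 1954, 1960.

3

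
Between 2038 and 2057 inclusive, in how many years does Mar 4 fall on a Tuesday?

2

Day of week of March 4 in each year:
2038: Thu, 2039: Fri, 2040: Sun, 2041: Mon, 2042: Tue ✓, 2043: Wed, 2044: Fri, 2045: Sat, 2046: Sun, 2047: Mon, 2048: Wed, 2049: Thu, 2050: Fri, 2051: Sat, 2052: Mon, 2053: Tue ✓, 2054: Wed, 2055: Thu, 2056: Sat, 2057: Sun
Tuesdays: 2042, 2053.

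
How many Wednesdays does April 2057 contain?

4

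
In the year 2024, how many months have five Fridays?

4

A month has five Fridays exactly when Friday falls within its first (length − 28) days.
Jan: 31 days, starts Mon → 5 of Mon, Tue, Wed
Feb: 29 days, starts Thu → 5 of Thu
Mar: 31 days, starts Fri → 5 of Fri, Sat, Sun ✓
Apr: 30 days, starts Mon → 5 of Mon, Tue
May: 31 days, starts Wed → 5 of Wed, Thu, Fri ✓
Jun: 30 days, starts Sat → 5 of Sat, Sun
Jul: 31 days, starts Mon → 5 of Mon, Tue, Wed
Aug: 31 days, starts Thu → 5 of Thu, Fri, Sat ✓
Sep: 30 days, starts Sun → 5 of Sun, Mon
Oct: 31 days, starts Tue → 5 of Tue, Wed, Thu
Nov: 30 days, starts Fri → 5 of Fri, Sat ✓
Dec: 31 days, starts Sun → 5 of Sun, Mon, Tue
Months with five Fridays: Mar, May, Aug, Nov.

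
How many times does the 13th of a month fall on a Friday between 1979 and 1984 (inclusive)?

11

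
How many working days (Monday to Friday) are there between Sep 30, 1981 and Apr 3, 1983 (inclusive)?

393

Sep 30, 1981 is a Wednesday.
From Sep 30, 1981 to Apr 3, 1983 is 551 days inclusive.
551 = 7 × 78 + 5, so there are 78 full weeks plus 5 extra days.
Each full week contributes 5 weekdays (Mon–Fri): 78 × 5 = 390.
The 5 extra days are Wednesday, Thursday, Friday, Saturday, Sunday — 3 of them qualify.
Total: 390 + 3 = 393.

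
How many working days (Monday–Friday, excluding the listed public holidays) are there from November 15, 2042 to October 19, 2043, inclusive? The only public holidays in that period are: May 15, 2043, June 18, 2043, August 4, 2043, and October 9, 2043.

November 15, 2042 is a Saturday.
That's 339 days from start to end, counting both.
339 = 7 × 48 + 3, so there are 48 full weeks plus 3 extra days.
Each full week contributes 5 weekdays (Mon–Fri): 48 × 5 = 240.
The 3 extra days are Saturday, Sunday, Monday — 1 of them qualifies.
Total: 240 + 1 = 241.
Holidays: May 15, 2043 (Fri); June 18, 2043 (Thu); August 4, 2043 (Tue); October 9, 2043 (Fri).
All 4 holidays fall on weekdays, so subtract 4.
Business days: 241 − 4 = 237.

237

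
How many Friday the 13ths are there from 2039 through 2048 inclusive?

19

Friday-the-13ths by year:
2039: May
2040: Jan, Apr, Jul
2041: Sep, Dec
2042: Jun
2043: Feb, Mar, Nov
2044: May
2045: Jan, Oct
2046: Apr, Jul
2047: Sep, Dec
2048: Mar, Nov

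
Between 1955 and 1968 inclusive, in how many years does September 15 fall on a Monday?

1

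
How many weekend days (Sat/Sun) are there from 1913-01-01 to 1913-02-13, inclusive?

1913-01-01 is a Wednesday.
The range spans 44 days (inclusive of both endpoints).
44 = 7 × 6 + 2, so there are 6 full weeks plus 2 extra days.
Each full week contributes 2 weekend days (Sat, Sun): 6 × 2 = 12.
The 2 extra days are Wednesday, Thursday — none qualify.
Total: 12 + 0 = 12.

12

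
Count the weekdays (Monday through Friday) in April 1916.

20

1 April 1916 is a Saturday.
That's 30 days from start to end, counting both.
30 = 7 × 4 + 2, so there are 4 full weeks plus 2 extra days.
Each full week contributes 5 weekdays (Mon–Fri): 4 × 5 = 20.
The 2 extra days are Sat, Sun — none qualify.
Total: 20 + 0 = 20.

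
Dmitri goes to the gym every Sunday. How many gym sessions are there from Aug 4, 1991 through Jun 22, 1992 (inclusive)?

Aug 4, 1991 is a Sunday.
The range spans 324 days (inclusive of both endpoints).
324 = 7 × 46 + 2, so there are 46 full weeks plus 2 extra days.
Each full week contributes one Sunday: 46 so far.
The 2 extra days are Sun, Mon — 1 of them qualifies.
Total: 46 + 1 = 47.

47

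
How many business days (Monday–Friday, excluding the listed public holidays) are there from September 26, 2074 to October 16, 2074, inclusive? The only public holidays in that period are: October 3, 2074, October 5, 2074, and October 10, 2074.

12

September 26, 2074 is a Wednesday.
From September 26, 2074 to October 16, 2074 is 21 days inclusive.
21 = 7 × 3, so the span is exactly 3 full weeks.
Each full week contributes 5 weekdays (Mon–Fri): 3 × 5 = 15.
Holidays: October 3, 2074 (Wed); October 5, 2074 (Fri); October 10, 2074 (Wed).
All 3 holidays fall on weekdays, so subtract 3.
Business days: 15 − 3 = 12.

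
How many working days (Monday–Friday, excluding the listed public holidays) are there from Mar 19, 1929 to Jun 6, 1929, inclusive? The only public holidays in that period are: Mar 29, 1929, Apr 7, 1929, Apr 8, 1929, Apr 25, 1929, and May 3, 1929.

54 working days

Mar 19, 1929 is a Tuesday.
The range spans 80 days (inclusive of both endpoints).
80 = 7 × 11 + 3, so there are 11 full weeks plus 3 extra days.
Each full week contributes 5 weekdays (Mon–Fri): 11 × 5 = 55.
The 3 extra days are Tuesday, Wednesday, Thursday — 3 of them qualify.
Total: 55 + 3 = 58.
Holidays: Mar 29, 1929 (Fri); Apr 7, 1929 (Sun); Apr 8, 1929 (Mon); Apr 25, 1929 (Thu); May 3, 1929 (Fri).
4 of the 5 holidays fall on weekdays; the rest are weekends and were already excluded.
Business days: 58 − 4 = 54.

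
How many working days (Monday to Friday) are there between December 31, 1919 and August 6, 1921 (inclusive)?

418 weekdays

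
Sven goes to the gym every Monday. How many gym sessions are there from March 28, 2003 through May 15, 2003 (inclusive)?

March 28, 2003 is a Friday.
From March 28, 2003 to May 15, 2003 is 49 days inclusive.
49 = 7 × 7, so the span is exactly 7 full weeks.
Each full week contributes one Monday: 7 so far.

7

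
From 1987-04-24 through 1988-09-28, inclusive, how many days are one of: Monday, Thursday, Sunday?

224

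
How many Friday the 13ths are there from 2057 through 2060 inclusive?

7

Friday-the-13ths by year:
2057: Apr, Jul
2058: Sep, Dec
2059: Jun
2060: Feb, Aug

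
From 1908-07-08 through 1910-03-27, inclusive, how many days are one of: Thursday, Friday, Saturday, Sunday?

360

1908-07-08 is a Wednesday.
That's 628 days from start to end, counting both.
628 = 7 × 89 + 5, so there are 89 full weeks plus 5 extra days.
Each full week contributes 4 days from the set (Thu, Fri, Sat, Sun): 89 × 4 = 356.
The 5 extra days are Wednesday, Thursday, Friday, Saturday, Sunday — 4 of them qualify.
Total: 356 + 4 = 360.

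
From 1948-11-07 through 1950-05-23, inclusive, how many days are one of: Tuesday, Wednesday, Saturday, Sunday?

322

1948-11-07 is a Sunday.
From 1948-11-07 to 1950-05-23 is 563 days inclusive.
563 = 7 × 80 + 3, so there are 80 full weeks plus 3 extra days.
Each full week contributes 4 days from the set (Tue, Wed, Sat, Sun): 80 × 4 = 320.
The 3 extra days are Sunday, Monday, Tuesday — 2 of them qualify.
Total: 320 + 2 = 322.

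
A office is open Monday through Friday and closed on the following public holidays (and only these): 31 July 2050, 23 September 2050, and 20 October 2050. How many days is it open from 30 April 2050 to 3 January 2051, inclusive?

175

30 April 2050 is a Saturday.
From 30 April 2050 to 3 January 2051 is 249 days inclusive.
249 = 7 × 35 + 4, so there are 35 full weeks plus 4 extra days.
Each full week contributes 5 weekdays (Mon–Fri): 35 × 5 = 175.
The 4 extra days are Sat, Sun, Mon, Tue — 2 of them qualify.
Total: 175 + 2 = 177.
Holidays: 31 July 2050 (Sun); 23 September 2050 (Fri); 20 October 2050 (Thu).
2 of the 3 holidays fall on weekdays; the rest are weekends and were already excluded.
Business days: 177 − 2 = 175.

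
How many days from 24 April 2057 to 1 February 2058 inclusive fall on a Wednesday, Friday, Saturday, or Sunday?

162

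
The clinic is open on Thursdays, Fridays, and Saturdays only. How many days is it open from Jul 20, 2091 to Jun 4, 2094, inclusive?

451

Jul 20, 2091 is a Friday.
From Jul 20, 2091 to Jun 4, 2094 is 1051 days inclusive.
1051 = 7 × 150 + 1, so there are 150 full weeks plus 1 extra day.
Each full week contributes 3 days from the set (Thu, Fri, Sat): 150 × 3 = 450.
The 1 extra day is Fri — 1 of them qualifies.
Total: 450 + 1 = 451.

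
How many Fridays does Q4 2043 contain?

13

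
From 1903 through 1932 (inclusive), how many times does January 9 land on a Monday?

4

Day of week of January 9 in each year:
1903: Fri, 1904: Sat, 1905: Mon ✓, 1906: Tue, 1907: Wed, 1908: Thu, 1909: Sat, 1910: Sun, 1911: Mon ✓, 1912: Tue, 1913: Thu, 1914: Fri, 1915: Sat, 1916: Sun, 1917: Tue, 1918: Wed, 1919: Thu, 1920: Fri, 1921: Sun, 1922: Mon ✓, 1923: Tue, 1924: Wed, 1925: Fri, 1926: Sat, 1927: Sun, 1928: Mon ✓, 1929: Wed, 1930: Thu, 1931: Fri, 1932: Sat
Mondays: 1905, 1911, 1922, 1928.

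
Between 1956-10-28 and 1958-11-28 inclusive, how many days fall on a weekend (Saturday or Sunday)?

1956-10-28 is a Sunday.
The range spans 762 days (inclusive of both endpoints).
762 = 7 × 108 + 6, so there are 108 full weeks plus 6 extra days.
Each full week contributes 2 weekend days (Sat, Sun): 108 × 2 = 216.
The 6 extra days are Sunday, Monday, Tuesday, Wednesday, Thursday, Friday — 1 of them qualifies.
Total: 216 + 1 = 217.

217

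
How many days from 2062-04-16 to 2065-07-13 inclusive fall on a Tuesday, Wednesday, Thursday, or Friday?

2062-04-16 is a Sunday.
The range spans 1185 days (inclusive of both endpoints).
1185 = 7 × 169 + 2, so there are 169 full weeks plus 2 extra days.
Each full week contributes 4 days from the set (Tue, Wed, Thu, Fri): 169 × 4 = 676.
The 2 extra days are Sun, Mon — none qualify.
Total: 676 + 0 = 676.

676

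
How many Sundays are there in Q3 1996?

1 July 1996 is a Monday.
The range spans 92 days (inclusive of both endpoints).
92 = 7 × 13 + 1, so there are 13 full weeks plus 1 extra day.
Each full week contributes one Sunday: 13 so far.
The 1 extra day is Monday — none qualify.
Total: 13 + 0 = 13.

13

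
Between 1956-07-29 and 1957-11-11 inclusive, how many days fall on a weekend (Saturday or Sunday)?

135

1956-07-29 is a Sunday.
That's 471 days from start to end, counting both.
471 = 7 × 67 + 2, so there are 67 full weeks plus 2 extra days.
Each full week contributes 2 weekend days (Sat, Sun): 67 × 2 = 134.
The 2 extra days are Sun, Mon — 1 of them qualifies.
Total: 134 + 1 = 135.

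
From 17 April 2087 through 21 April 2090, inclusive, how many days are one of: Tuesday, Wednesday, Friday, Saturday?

629

17 April 2087 is a Thursday.
That's 1101 days from start to end, counting both.
1101 = 7 × 157 + 2, so there are 157 full weeks plus 2 extra days.
Each full week contributes 4 days from the set (Tue, Wed, Fri, Sat): 157 × 4 = 628.
The 2 extra days are Thursday, Friday — 1 of them qualifies.
Total: 628 + 1 = 629.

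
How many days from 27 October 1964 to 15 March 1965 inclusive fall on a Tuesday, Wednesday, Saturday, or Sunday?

80

27 October 1964 is a Tuesday.
From 27 October 1964 to 15 March 1965 is 140 days inclusive.
140 = 7 × 20, so the span is exactly 20 full weeks.
Each full week contributes 4 days from the set (Tue, Wed, Sat, Sun): 20 × 4 = 80.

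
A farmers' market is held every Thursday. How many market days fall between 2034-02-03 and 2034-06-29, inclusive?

2034-02-03 is a Friday.
That's 147 days from start to end, counting both.
147 = 7 × 21, so the span is exactly 21 full weeks.
Each full week contributes one Thursday: 21 so far.

21 Thursdays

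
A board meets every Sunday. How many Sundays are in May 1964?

5

1964-05-01 is a Friday.
The range spans 31 days (inclusive of both endpoints).
31 = 7 × 4 + 3, so there are 4 full weeks plus 3 extra days.
Each full week contributes one Sunday: 4 so far.
The 3 extra days are Fri, Sat, Sun — 1 of them qualifies.
Total: 4 + 1 = 5.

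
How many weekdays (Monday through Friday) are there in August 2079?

2079-08-01 is a Tuesday.
That's 31 days from start to end, counting both.
31 = 7 × 4 + 3, so there are 4 full weeks plus 3 extra days.
Each full week contributes 5 weekdays (Mon–Fri): 4 × 5 = 20.
The 3 extra days are Tue, Wed, Thu — 3 of them qualify.
Total: 20 + 3 = 23.

23 weekdays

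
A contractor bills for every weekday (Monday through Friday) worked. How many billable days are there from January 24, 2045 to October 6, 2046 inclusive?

444

January 24, 2045 is a Tuesday.
That's 621 days from start to end, counting both.
621 = 7 × 88 + 5, so there are 88 full weeks plus 5 extra days.
Each full week contributes 5 weekdays (Mon–Fri): 88 × 5 = 440.
The 5 extra days are Tue, Wed, Thu, Fri, Sat — 4 of them qualify.
Total: 440 + 4 = 444.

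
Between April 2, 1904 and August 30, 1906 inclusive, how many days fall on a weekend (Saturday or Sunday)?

April 2, 1904 is a Saturday.
That's 881 days from start to end, counting both.
881 = 7 × 125 + 6, so there are 125 full weeks plus 6 extra days.
Each full week contributes 2 weekend days (Sat, Sun): 125 × 2 = 250.
The 6 extra days are Saturday, Sunday, Monday, Tuesday, Wednesday, Thursday — 2 of them qualify.
Total: 250 + 2 = 252.

252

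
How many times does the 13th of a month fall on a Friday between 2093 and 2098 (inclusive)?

11

Friday-the-13ths by year:
2093: Feb, Mar, Nov
2094: Aug
2095: May
2096: Jan, Apr, Jul
2097: Sep, Dec
2098: Jun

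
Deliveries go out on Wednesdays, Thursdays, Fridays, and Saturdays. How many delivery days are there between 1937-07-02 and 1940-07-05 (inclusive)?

1937-07-02 is a Friday.
That's 1100 days from start to end, counting both.
1100 = 7 × 157 + 1, so there are 157 full weeks plus 1 extra day.
Each full week contributes 4 days from the set (Wed, Thu, Fri, Sat): 157 × 4 = 628.
The 1 extra day is Fri — 1 of them qualifies.
Total: 628 + 1 = 629.

629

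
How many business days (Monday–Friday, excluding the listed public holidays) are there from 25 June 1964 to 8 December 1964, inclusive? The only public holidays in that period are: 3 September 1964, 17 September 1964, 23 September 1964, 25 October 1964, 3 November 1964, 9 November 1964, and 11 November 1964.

113 business days

25 June 1964 is a Thursday.
That's 167 days from start to end, counting both.
167 = 7 × 23 + 6, so there are 23 full weeks plus 6 extra days.
Each full week contributes 5 weekdays (Mon–Fri): 23 × 5 = 115.
The 6 extra days are Thursday, Friday, Saturday, Sunday, Monday, Tuesday — 4 of them qualify.
Total: 115 + 4 = 119.
Holidays: 3 September 1964 (Thu); 17 September 1964 (Thu); 23 September 1964 (Wed); 25 October 1964 (Sun); 3 November 1964 (Tue); 9 November 1964 (Mon); 11 November 1964 (Wed).
6 of the 7 holidays fall on weekdays; the rest are weekends and were already excluded.
Business days: 119 − 6 = 113.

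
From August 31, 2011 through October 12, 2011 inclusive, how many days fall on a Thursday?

August 31, 2011 is a Wednesday.
From August 31, 2011 to October 12, 2011 is 43 days inclusive.
43 = 7 × 6 + 1, so there are 6 full weeks plus 1 extra day.
Each full week contributes one Thursday: 6 so far.
The 1 extra day is Wed — none qualify.
Total: 6 + 0 = 6.

6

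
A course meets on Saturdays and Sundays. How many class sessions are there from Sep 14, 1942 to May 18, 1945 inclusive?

Sep 14, 1942 is a Monday.
The range spans 978 days (inclusive of both endpoints).
978 = 7 × 139 + 5, so there are 139 full weeks plus 5 extra days.
Each full week contributes 2 days from the set (Sat, Sun): 139 × 2 = 278.
The 5 extra days are Monday, Tuesday, Wednesday, Thursday, Friday — none qualify.
Total: 278 + 0 = 278.

278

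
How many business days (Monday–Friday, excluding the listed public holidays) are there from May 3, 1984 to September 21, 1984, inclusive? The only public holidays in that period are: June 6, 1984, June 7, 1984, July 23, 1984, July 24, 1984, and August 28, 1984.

97 business days

May 3, 1984 is a Thursday.
From May 3, 1984 to September 21, 1984 is 142 days inclusive.
142 = 7 × 20 + 2, so there are 20 full weeks plus 2 extra days.
Each full week contributes 5 weekdays (Mon–Fri): 20 × 5 = 100.
The 2 extra days are Thu, Fri — 2 of them qualify.
Total: 100 + 2 = 102.
Holidays: June 6, 1984 (Wed); June 7, 1984 (Thu); July 23, 1984 (Mon); July 24, 1984 (Tue); August 28, 1984 (Tue).
All 5 holidays fall on weekdays, so subtract 5.
Business days: 102 − 5 = 97.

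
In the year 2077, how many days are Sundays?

Jan 1, 2077 is a Friday.
The range spans 365 days (inclusive of both endpoints).
365 = 7 × 52 + 1, so there are 52 full weeks plus 1 extra day.
Each full week contributes one Sunday: 52 so far.
The 1 extra day is Fri — none qualify.
Total: 52 + 0 = 52.

52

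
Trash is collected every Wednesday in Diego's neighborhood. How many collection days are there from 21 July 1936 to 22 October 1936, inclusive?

21 July 1936 is a Tuesday.
The range spans 94 days (inclusive of both endpoints).
94 = 7 × 13 + 3, so there are 13 full weeks plus 3 extra days.
Each full week contributes one Wednesday: 13 so far.
The 3 extra days are Tue, Wed, Thu — 1 of them qualifies.
Total: 13 + 1 = 14.

14 Wednesdays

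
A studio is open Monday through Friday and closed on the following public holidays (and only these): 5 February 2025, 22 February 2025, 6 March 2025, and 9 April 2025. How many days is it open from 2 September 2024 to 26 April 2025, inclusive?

2 September 2024 is a Monday.
That's 237 days from start to end, counting both.
237 = 7 × 33 + 6, so there are 33 full weeks plus 6 extra days.
Each full week contributes 5 weekdays (Mon–Fri): 33 × 5 = 165.
The 6 extra days are Mon, Tue, Wed, Thu, Fri, Sat — 5 of them qualify.
Total: 165 + 5 = 170.
Holidays: 5 February 2025 (Wed); 22 February 2025 (Sat); 6 March 2025 (Thu); 9 April 2025 (Wed).
3 of the 4 holidays fall on weekdays; the rest are weekends and were already excluded.
Business days: 170 − 3 = 167.

167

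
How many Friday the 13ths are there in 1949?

The 13th falls on a Friday when the month's 13th has weekday Fri.
Jan 13 is Thu; Feb 13 is Sun; Mar 13 is Sun; Apr 13 is Wed; May 13 is Fri ✓; Jun 13 is Mon; Jul 13 is Wed; Aug 13 is Sat; Sep 13 is Tue; Oct 13 is Thu; Nov 13 is Sun; Dec 13 is Tue.
Friday the 13ths: May.

1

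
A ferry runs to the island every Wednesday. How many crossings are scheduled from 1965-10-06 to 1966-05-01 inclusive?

30

1965-10-06 is a Wednesday.
The range spans 208 days (inclusive of both endpoints).
208 = 7 × 29 + 5, so there are 29 full weeks plus 5 extra days.
Each full week contributes one Wednesday: 29 so far.
The 5 extra days are Wed, Thu, Fri, Sat, Sun — 1 of them qualifies.
Total: 29 + 1 = 30.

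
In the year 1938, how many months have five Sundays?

4

A month has five Sundays exactly when Sunday falls within its first (length − 28) days.
Jan: 31 days, starts Sat → 5 of Sat, Sun, Mon ✓
Feb: 28 days, starts Tue → 5 of (none)
Mar: 31 days, starts Tue → 5 of Tue, Wed, Thu
Apr: 30 days, starts Fri → 5 of Fri, Sat
May: 31 days, starts Sun → 5 of Sun, Mon, Tue ✓
Jun: 30 days, starts Wed → 5 of Wed, Thu
Jul: 31 days, starts Fri → 5 of Fri, Sat, Sun ✓
Aug: 31 days, starts Mon → 5 of Mon, Tue, Wed
Sep: 30 days, starts Thu → 5 of Thu, Fri
Oct: 31 days, starts Sat → 5 of Sat, Sun, Mon ✓
Nov: 30 days, starts Tue → 5 of Tue, Wed
Dec: 31 days, starts Thu → 5 of Thu, Fri, Sat
Months with five Sundays: Jan, May, Jul, Oct.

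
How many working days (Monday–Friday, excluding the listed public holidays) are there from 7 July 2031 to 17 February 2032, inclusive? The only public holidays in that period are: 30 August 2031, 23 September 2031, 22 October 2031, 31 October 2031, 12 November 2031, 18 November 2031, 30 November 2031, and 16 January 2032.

7 July 2031 is a Monday.
From 7 July 2031 to 17 February 2032 is 226 days inclusive.
226 = 7 × 32 + 2, so there are 32 full weeks plus 2 extra days.
Each full week contributes 5 weekdays (Mon–Fri): 32 × 5 = 160.
The 2 extra days are Monday, Tuesday — 2 of them qualify.
Total: 160 + 2 = 162.
Holidays: 30 August 2031 (Sat); 23 September 2031 (Tue); 22 October 2031 (Wed); 31 October 2031 (Fri); 12 November 2031 (Wed); 18 November 2031 (Tue); 30 November 2031 (Sun); 16 January 2032 (Fri).
6 of the 8 holidays fall on weekdays; the rest are weekends and were already excluded.
Business days: 162 − 6 = 156.

156 working days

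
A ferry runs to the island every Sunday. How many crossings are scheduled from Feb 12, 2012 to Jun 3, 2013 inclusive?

Feb 12, 2012 is a Sunday.
From Feb 12, 2012 to Jun 3, 2013 is 478 days inclusive.
478 = 7 × 68 + 2, so there are 68 full weeks plus 2 extra days.
Each full week contributes one Sunday: 68 so far.
The 2 extra days are Sunday, Monday — 1 of them qualifies.
Total: 68 + 1 = 69.

69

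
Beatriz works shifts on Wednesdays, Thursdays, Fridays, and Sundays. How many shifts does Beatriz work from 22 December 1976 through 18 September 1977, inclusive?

156

22 December 1976 is a Wednesday.
The range spans 271 days (inclusive of both endpoints).
271 = 7 × 38 + 5, so there are 38 full weeks plus 5 extra days.
Each full week contributes 4 days from the set (Wed, Thu, Fri, Sun): 38 × 4 = 152.
The 5 extra days are Wednesday, Thursday, Friday, Saturday, Sunday — 4 of them qualify.
Total: 152 + 4 = 156.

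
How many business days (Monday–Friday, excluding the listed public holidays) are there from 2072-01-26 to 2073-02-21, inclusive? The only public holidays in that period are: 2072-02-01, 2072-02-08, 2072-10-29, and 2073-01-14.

2072-01-26 is a Tuesday.
From 2072-01-26 to 2073-02-21 is 393 days inclusive.
393 = 7 × 56 + 1, so there are 56 full weeks plus 1 extra day.
Each full week contributes 5 weekdays (Mon–Fri): 56 × 5 = 280.
The 1 extra day is Tue — 1 of them qualifies.
Total: 280 + 1 = 281.
Holidays: 2072-02-01 (Mon); 2072-02-08 (Mon); 2072-10-29 (Sat); 2073-01-14 (Sat).
2 of the 4 holidays fall on weekdays; the rest are weekends and were already excluded.
Business days: 281 − 2 = 279.

279 business days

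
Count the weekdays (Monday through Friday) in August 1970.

21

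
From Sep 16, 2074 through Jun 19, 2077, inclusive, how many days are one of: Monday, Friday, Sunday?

432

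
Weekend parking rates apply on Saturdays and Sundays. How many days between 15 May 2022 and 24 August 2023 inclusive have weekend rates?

133

15 May 2022 is a Sunday.
That's 467 days from start to end, counting both.
467 = 7 × 66 + 5, so there are 66 full weeks plus 5 extra days.
Each full week contributes 2 weekend days (Sat, Sun): 66 × 2 = 132.
The 5 extra days are Sunday, Monday, Tuesday, Wednesday, Thursday — 1 of them qualifies.
Total: 132 + 1 = 133.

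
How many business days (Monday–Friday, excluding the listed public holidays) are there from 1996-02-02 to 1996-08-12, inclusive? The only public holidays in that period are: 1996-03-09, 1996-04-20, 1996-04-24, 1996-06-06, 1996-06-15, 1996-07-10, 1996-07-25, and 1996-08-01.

132 business days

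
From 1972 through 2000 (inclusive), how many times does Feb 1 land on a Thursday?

Day of week of February 1 in each year:
1972: Tue, 1973: Thu ✓, 1974: Fri, 1975: Sat, 1976: Sun, 1977: Tue, 1978: Wed, 1979: Thu ✓, 1980: Fri, 1981: Sun, 1982: Mon, 1983: Tue, 1984: Wed, 1985: Fri, 1986: Sat, 1987: Sun, 1988: Mon, 1989: Wed, 1990: Thu ✓, 1991: Fri, 1992: Sat, 1993: Mon, 1994: Tue, 1995: Wed, 1996: Thu ✓, 1997: Sat, 1998: Sun, 1999: Mon, 2000: Tue
Thursdays: 1973, 1979, 1990, 1996.

4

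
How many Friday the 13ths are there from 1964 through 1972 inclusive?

14

Friday-the-13ths by year:
1964: Mar, Nov
1965: Aug
1966: May
1967: Jan, Oct
1968: Sep, Dec
1969: Jun
1970: Feb, Mar, Nov
1971: Aug
1972: Oct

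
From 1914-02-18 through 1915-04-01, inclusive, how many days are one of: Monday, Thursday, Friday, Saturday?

233

1914-02-18 is a Wednesday.
From 1914-02-18 to 1915-04-01 is 408 days inclusive.
408 = 7 × 58 + 2, so there are 58 full weeks plus 2 extra days.
Each full week contributes 4 days from the set (Mon, Thu, Fri, Sat): 58 × 4 = 232.
The 2 extra days are Wednesday, Thursday — 1 of them qualifies.
Total: 232 + 1 = 233.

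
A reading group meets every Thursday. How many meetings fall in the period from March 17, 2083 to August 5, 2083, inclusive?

21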